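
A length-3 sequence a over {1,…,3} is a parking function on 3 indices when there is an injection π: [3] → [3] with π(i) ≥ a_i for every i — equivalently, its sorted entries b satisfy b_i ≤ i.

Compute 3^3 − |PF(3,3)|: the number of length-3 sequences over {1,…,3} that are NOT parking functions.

Count = (3−3+1)·(3+1)^(3−1) = 1·16 = 16 (Konheim–Weiss)
Check (3,3,3) → sorted (3,3,3): b_1=3>1, not a PF.
3^3 − 16 = 27 − 16 = 11

11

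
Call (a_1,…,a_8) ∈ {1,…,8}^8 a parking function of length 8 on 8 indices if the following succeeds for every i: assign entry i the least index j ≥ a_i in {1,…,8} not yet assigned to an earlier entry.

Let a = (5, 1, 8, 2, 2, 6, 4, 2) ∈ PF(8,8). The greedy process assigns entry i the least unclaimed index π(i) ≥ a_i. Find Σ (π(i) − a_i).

6

Σπ = 36 ({1..8} each once); Σa = 5+1+8+2+2+6+4+2 = 30; disp = 36−30 = 6.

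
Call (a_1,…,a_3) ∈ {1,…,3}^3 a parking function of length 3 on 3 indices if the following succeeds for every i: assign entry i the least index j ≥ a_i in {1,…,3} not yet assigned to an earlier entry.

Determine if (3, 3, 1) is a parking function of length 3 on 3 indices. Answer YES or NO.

NO

Order a: b = (1, 3, 3).
  b_1=1 ≤ 1
  b_2=3 > 2
  fails at i=2 ⇒ NO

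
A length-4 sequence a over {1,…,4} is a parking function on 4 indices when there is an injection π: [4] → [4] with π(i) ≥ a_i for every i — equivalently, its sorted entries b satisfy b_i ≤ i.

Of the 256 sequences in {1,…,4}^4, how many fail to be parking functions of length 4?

131

|PF| = (4−4+1)·(4+1)^(4−1) = 1·125 = 125 [KW]
E.g. (4,4,1,4) → sorted (1,4,4,4): b_2=4>2, not a PF.
Total 256; non-PF = 256−125 = 131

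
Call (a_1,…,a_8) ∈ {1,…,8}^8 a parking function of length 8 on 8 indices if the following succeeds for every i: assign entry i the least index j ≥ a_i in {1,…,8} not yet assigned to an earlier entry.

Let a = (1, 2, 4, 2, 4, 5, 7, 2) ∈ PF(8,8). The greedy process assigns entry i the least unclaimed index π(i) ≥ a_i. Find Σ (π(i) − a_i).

9

Σπ = 8·9/2 = 36 (π permutes [8]); Σa = 1+2+4+2+4+5+7+2 = 27; disp = 36−27 = 9.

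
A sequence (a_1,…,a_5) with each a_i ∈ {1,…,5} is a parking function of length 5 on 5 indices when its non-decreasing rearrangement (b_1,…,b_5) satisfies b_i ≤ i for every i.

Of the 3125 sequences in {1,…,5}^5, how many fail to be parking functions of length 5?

#PF = (5+1−5)·(5+1)^{5−1} = 1 · 1296 = 1296 (Pollak)
E.g. (4,3,2,5,5) → sorted (2,3,4,5,5): b_1=2>1, not a PF.
So 3125 − 1296 = 1829 fail.

1829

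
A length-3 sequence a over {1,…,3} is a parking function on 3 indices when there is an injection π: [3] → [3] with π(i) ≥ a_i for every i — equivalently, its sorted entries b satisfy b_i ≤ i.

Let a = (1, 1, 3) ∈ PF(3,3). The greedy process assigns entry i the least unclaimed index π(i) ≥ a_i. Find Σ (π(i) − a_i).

1

Σπ(i) = 1+…+3 = 6; Σa = 1+1+3 = 5; disp = 6−5 = 1.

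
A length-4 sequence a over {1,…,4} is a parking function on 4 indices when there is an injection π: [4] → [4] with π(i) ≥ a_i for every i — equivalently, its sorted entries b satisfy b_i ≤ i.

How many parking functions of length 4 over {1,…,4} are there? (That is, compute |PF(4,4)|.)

125

Count = 1·5^3 = 1·125 = 125
Example (1,2,2,1) → sorted (1,1,2,2): b_i ≤ i ∀i, a PF.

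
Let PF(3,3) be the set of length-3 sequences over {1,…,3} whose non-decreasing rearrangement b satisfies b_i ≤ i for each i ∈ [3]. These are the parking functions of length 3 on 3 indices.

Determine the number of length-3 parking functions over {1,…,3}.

|PF(3,3)| = (3+1−3)·(3+1)^{3−1} = 1×16 = 16
E.g. (3,1,2) → sorted (1,2,3): b_i ≤ i ∀i, a PF.

16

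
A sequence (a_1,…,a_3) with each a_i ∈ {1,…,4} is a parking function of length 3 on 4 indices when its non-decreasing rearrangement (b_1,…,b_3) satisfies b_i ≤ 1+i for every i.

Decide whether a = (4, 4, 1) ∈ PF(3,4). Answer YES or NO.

NO

Order a: b = (1, 4, 4).
  b_1=1 ≤ 2
  b_2=4 > 3
  fails at i=2 ⇒ NO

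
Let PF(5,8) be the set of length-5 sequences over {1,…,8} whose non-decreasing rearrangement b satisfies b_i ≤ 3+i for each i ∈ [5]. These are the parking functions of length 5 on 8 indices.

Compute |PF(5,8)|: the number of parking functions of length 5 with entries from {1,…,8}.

|PF| = (8+1−5)·(8+1)^{5−1} = 4·6561 = 26244 [KW]
Example (5,1,5,6,1) → sorted (1,1,5,5,6): b_i ≤ 3+i ∀i, a PF.

26244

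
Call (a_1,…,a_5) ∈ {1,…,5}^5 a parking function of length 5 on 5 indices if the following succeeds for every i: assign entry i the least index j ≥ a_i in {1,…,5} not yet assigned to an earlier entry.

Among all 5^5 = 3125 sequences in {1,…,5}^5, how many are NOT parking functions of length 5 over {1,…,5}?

#PF = (5−5+1)·(5+1)^(5−1) = 1 · 1296 = 1296 (Konheim–Weiss)
Example (3,2,4,2,4) → sorted (2,2,3,4,4): b_1=2>1, not a PF.
So 3125 − 1296 = 1829 fail.

1829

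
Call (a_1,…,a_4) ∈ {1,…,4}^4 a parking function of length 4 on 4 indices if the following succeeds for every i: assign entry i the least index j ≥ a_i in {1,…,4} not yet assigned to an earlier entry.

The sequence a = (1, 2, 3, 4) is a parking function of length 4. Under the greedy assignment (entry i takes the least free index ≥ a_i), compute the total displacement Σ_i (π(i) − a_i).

0

Σπ = 4·5/2 = 10 (π permutes [4]); Σa = 1+2+3+4 = 10; disp = 10−10 = 0.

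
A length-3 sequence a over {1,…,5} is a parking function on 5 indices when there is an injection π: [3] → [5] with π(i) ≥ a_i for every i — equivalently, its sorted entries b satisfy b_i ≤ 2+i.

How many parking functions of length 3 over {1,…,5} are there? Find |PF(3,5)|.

108

|PF| = (5−3+1)·(5+1)^(3−1) = 3·36 = 108 [KW]
Check (2,1,2) → sorted (1,2,2): b_i ≤ 2+i ∀i, a PF.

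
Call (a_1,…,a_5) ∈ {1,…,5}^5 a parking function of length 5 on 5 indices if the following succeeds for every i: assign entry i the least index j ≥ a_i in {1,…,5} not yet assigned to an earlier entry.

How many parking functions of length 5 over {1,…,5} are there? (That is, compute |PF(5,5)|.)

1296

#PF = 1·6^4 = 1 · 1296 = 1296 (Pollak)
Check (2,3,2,3,1) → sorted (1,2,2,3,3): b_i ≤ i ∀i, a PF.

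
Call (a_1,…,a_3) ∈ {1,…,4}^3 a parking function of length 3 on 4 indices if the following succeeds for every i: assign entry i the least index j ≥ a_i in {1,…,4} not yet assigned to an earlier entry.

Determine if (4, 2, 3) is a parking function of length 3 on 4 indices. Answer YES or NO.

YES

Sorted: b = (2, 3, 4).
  b_1=2 ≤ 2
  b_2=3 ≤ 3
  b_3=4 ≤ 4
All bounds hold ⇒ YES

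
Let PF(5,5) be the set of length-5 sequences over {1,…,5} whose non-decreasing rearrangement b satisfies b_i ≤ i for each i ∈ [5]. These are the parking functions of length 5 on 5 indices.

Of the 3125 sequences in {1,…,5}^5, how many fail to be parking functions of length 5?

|PF| = (5−5+1)·(5+1)^(5−1) = 1 · 1296 = 1296 [KW]
One tuple (5,5,3,5,2) → sorted (2,3,5,5,5): b_1=2>1, not a PF.
Total 3125; non-PF = 3125−1296 = 1829

1829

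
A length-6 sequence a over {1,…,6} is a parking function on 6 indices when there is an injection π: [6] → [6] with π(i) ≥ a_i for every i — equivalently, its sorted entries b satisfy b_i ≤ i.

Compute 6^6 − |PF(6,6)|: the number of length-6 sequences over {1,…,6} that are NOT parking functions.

|PF(6,6)| = (6+1−6)·(6+1)^{6−1} = 1·16807 = 16807 (Pollak)
Example (6,4,4,5,4,2) → sorted (2,4,4,4,5,6): b_1=2>1, not a PF.
Total 46656; non-PF = 46656−16807 = 29849

29849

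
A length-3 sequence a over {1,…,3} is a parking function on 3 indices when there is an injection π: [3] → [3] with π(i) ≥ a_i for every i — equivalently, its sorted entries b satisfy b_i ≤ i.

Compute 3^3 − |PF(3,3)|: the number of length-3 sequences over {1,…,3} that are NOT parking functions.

11

|PF| = 1·4^2 = 1·16 = 16 [KW]
Check (3,3,2) → sorted (2,3,3): b_1=2>1, not a PF.
So 27 − 16 = 11 fail.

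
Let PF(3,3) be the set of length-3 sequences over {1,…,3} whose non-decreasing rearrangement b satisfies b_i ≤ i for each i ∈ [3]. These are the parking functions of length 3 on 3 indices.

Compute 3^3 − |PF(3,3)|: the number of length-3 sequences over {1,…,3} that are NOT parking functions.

11

Count = (4−3)·4^(3−1) = 1·16 = 16 (Konheim–Weiss)
Check (3,3,3) → sorted (3,3,3): b_1=3>1, not a PF.
Total 27; non-PF = 27−16 = 11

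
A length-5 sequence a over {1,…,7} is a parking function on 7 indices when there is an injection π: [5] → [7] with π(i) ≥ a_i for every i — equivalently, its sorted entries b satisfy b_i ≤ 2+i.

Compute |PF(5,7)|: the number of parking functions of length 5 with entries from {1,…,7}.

|PF| = (7−5+1)·(7+1)^(5−1) = 3 · 4096 = 12288 (Pollak)
Check (5,4,3,4,7) → sorted (3,4,4,5,7): b_i ≤ 2+i ∀i, a PF.

12288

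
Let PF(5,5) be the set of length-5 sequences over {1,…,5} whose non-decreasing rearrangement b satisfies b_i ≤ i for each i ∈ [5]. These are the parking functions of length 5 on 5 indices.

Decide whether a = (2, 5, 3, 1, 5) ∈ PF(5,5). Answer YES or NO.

Rearranged: b = (1, 2, 3, 5, 5).
  b_1=1 ≤ 1
  b_2=2 ≤ 2
  b_3=3 ≤ 3
  b_4=5 > 4
  fails at i=4 ⇒ NO

NO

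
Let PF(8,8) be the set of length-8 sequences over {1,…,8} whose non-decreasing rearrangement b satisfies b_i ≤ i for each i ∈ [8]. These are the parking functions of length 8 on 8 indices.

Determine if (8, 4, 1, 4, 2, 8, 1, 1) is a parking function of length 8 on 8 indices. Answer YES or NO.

Order a: b = (1, 1, 1, 2, 4, 4, 8, 8).
  b_1=1 ≤ 1
  b_2=1 ≤ 2
  b_3=1 ≤ 3
  b_4=2 ≤ 4
  b_5=4 ≤ 5
  b_6=4 ≤ 6
  b_7=8 > 7
  fails at i=7 ⇒ NO

NO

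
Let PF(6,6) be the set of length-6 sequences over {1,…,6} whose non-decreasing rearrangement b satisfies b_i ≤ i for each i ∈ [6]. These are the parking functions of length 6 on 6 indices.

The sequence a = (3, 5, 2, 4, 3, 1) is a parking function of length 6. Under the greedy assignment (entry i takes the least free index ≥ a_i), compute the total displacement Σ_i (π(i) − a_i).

Σπ = 21 ({1..6} each once); Σa = 3+5+2+4+3+1 = 18; disp = 21−18 = 3.

3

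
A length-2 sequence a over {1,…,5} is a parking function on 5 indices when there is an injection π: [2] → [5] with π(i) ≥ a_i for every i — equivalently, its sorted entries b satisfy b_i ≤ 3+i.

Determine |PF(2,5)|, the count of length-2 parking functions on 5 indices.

24

|PF(2,5)| = 4·6^1 = 4 · 6 = 24 [KW]
One tuple (4,1) → sorted (1,4): b_i ≤ 3+i ∀i, a PF.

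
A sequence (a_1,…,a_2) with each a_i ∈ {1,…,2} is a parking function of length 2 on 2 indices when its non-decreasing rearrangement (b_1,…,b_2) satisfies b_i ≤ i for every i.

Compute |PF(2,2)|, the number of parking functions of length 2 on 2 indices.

#PF = 1·3^1 = 1×3 = 3
Check (2,1) → sorted (1,2): b_i ≤ i ∀i, a PF.

3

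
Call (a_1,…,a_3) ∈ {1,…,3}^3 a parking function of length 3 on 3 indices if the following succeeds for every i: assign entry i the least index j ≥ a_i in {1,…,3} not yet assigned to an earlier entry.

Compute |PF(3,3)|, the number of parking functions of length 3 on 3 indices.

#PF = (3+1−3)·(3+1)^{3−1} = 1 · 16 = 16
One tuple (1,3,2) → sorted (1,2,3): b_i ≤ i ∀i, a PF.

16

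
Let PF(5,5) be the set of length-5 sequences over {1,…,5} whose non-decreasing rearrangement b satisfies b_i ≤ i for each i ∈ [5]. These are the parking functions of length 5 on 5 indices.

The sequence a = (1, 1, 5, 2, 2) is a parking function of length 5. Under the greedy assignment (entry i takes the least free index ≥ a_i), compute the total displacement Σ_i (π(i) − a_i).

4

Σπ = 5·6/2 = 15 (π permutes [5]); Σa = 1+1+5+2+2 = 11; disp = 15−11 = 4.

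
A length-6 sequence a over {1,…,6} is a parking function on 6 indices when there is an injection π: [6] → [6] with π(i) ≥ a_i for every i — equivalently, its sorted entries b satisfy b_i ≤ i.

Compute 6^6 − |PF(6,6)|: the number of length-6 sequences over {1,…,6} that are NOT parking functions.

#PF = (6+1−6)·(6+1)^{6−1} = 1×16807 = 16807
One tuple (6,6,3,5,6,3) → sorted (3,3,5,6,6,6): b_1=3>1, not a PF.
6^6 − 16807 = 46656 − 16807 = 29849

29849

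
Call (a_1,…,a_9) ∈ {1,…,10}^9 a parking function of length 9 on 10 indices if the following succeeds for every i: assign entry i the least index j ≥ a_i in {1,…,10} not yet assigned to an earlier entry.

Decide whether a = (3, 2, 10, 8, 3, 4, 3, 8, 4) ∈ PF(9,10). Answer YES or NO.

YES

Order a: b = (2, 3, 3, 3, 4, 4, 8, 8, 10).
  b_1=2 ≤ 2
  b_2=3 ≤ 3
  b_3=3 ≤ 4
  b_4=3 ≤ 5
  b_5=4 ≤ 6
  b_6=4 ≤ 7
  b_7=8 ≤ 8
  b_8=8 ≤ 9
  b_9=10 ≤ 10
All bounds hold ⇒ YES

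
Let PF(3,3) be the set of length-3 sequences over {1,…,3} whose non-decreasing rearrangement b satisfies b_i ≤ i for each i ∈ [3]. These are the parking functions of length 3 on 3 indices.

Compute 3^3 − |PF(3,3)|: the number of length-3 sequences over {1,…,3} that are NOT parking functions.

11

Count = (3−3+1)·(3+1)^(3−1) = 1×16 = 16
Check (3,3,3) → sorted (3,3,3): b_1=3>1, not a PF.
So 27 − 16 = 11 fail.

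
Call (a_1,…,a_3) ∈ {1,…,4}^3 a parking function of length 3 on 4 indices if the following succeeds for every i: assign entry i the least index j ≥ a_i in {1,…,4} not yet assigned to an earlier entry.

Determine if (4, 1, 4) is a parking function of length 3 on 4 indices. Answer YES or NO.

NO

Order a: b = (1, 4, 4).
  b_1=1 ≤ 2
  b_2=4 > 3
  fails at i=2 ⇒ NO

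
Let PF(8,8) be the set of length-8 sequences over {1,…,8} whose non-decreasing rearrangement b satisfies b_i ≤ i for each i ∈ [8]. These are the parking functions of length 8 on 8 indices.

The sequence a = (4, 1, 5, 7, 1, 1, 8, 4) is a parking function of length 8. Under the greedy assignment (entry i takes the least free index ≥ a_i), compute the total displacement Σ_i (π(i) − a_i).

Σπ = 8·9/2 = 36 (π permutes [8]); Σa = 4+1+5+7+1+1+8+4 = 31; disp = 36−31 = 5.

5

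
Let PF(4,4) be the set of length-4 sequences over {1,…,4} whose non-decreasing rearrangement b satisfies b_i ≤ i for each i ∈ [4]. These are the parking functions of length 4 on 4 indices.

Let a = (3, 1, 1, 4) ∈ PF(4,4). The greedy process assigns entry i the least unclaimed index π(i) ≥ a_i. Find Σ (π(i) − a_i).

1

Σπ = 10 ({1..4} each once); Σa = 3+1+1+4 = 9; disp = 10−9 = 1.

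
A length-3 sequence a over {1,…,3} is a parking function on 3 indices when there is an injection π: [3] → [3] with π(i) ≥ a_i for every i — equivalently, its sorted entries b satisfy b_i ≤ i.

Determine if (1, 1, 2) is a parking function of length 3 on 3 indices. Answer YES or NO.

YES

Sorted: b = (1, 1, 2).
  b_1=1 ≤ 1
  b_2=1 ≤ 2
  b_3=2 ≤ 3
All bounds hold ⇒ YES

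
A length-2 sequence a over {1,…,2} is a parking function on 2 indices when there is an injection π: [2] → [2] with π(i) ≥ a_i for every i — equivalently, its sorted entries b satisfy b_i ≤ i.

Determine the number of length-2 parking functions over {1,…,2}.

#PF = (3−2)·3^(2−1) = 1 · 3 = 3 (Konheim–Weiss)
E.g. (2,1) → sorted (1,2): b_i ≤ i ∀i, a PF.

3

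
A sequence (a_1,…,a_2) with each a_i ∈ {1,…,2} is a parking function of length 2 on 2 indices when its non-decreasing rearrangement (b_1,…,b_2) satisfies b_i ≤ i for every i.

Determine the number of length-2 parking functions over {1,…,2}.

3

#PF = (2−2+1)·(2+1)^(2−1) = 1×3 = 3 (Konheim–Weiss)
E.g. (2,1) → sorted (1,2): b_i ≤ i ∀i, a PF.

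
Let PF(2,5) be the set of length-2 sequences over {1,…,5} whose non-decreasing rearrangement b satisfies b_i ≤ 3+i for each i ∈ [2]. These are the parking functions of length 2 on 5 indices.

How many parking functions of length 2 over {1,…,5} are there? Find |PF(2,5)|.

24

|PF| = (6−2)·6^(2−1) = 4 · 6 = 24 (Pollak)
E.g. (1,4) → sorted (1,4): b_i ≤ 3+i ∀i, a PF.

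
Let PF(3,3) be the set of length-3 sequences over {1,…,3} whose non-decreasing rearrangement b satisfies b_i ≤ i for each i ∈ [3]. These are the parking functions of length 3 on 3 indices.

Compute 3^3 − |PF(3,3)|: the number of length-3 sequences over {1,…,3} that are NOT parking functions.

|PF| = (4−3)·4^(3−1) = 1·16 = 16 (Konheim–Weiss)
One tuple (3,3,1) → sorted (1,3,3): b_2=3>2, not a PF.
Total 27; non-PF = 27−16 = 11

11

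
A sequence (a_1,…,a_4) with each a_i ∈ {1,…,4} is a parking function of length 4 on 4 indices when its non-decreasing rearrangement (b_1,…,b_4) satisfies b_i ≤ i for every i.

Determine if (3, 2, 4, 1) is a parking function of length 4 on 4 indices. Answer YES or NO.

Order a: b = (1, 2, 3, 4).
  b_1=1 ≤ 1
  b_2=2 ≤ 2
  b_3=3 ≤ 3
  b_4=4 ≤ 4
All bounds hold ⇒ YES

YES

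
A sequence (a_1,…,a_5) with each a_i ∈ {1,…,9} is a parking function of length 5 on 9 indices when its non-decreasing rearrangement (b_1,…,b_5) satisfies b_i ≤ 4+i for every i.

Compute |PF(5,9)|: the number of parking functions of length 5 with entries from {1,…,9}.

#PF = 5·10^4 = 5 · 10000 = 50000 (Konheim–Weiss)
One tuple (5,6,2,2,5) → sorted (2,2,5,5,6): b_i ≤ 4+i ∀i, a PF.

50000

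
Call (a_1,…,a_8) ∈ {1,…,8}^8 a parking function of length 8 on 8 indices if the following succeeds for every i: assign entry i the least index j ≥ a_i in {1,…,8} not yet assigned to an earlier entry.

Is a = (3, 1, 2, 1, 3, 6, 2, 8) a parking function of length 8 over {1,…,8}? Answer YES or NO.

YES

Rearranged: b = (1, 1, 2, 2, 3, 3, 6, 8).
  b_1=1 ≤ 1
  b_2=1 ≤ 2
  b_3=2 ≤ 3
  b_4=2 ≤ 4
  b_5=3 ≤ 5
  b_6=3 ≤ 6
  b_7=6 ≤ 7
  b_8=8 ≤ 8
All bounds hold ⇒ YES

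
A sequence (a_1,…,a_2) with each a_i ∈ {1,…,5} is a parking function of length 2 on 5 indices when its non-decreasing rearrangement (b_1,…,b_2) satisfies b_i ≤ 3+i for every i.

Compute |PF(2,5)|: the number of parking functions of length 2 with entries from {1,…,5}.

Count = (5+1−2)·(5+1)^{2−1} = 4·6 = 24 (Konheim–Weiss)
Check (3,5) → sorted (3,5): b_i ≤ 3+i ∀i, a PF.

24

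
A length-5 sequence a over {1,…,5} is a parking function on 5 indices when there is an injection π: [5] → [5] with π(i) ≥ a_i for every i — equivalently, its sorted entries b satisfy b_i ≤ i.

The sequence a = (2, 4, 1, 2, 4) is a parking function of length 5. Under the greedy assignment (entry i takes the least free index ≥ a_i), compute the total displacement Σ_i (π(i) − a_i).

2

Σπ(i) = 1+…+5 = 15; Σa = 2+4+1+2+4 = 13; disp = 15−13 = 2.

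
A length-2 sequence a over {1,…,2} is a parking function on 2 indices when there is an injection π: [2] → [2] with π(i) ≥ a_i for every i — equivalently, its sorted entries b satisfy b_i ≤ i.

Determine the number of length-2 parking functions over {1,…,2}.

|PF| = (2+1−2)·(2+1)^{2−1} = 1×3 = 3 (Konheim–Weiss)
One tuple (1,1) → sorted (1,1): b_i ≤ i ∀i, a PF.

3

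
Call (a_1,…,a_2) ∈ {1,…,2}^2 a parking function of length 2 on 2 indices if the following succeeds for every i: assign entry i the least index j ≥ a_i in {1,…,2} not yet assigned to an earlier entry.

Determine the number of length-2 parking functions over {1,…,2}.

3

#PF = (2−2+1)·(2+1)^(2−1) = 1×3 = 3 (Konheim–Weiss)
Example (1,1) → sorted (1,1): b_i ≤ i ∀i, a PF.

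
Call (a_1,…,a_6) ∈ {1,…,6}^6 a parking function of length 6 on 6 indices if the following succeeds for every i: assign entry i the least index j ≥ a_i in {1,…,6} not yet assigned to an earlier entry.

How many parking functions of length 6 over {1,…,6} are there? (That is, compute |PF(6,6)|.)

16807

#PF = 1·7^5 = 1·16807 = 16807 (Pollak)
Example (3,3,4,1,6,2) → sorted (1,2,3,3,4,6): b_i ≤ i ∀i, a PF.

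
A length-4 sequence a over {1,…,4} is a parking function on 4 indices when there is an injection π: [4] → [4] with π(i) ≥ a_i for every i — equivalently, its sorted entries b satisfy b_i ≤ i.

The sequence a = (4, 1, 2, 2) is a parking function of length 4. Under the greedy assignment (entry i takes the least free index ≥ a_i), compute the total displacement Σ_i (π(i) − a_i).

1

Σπ(i) = 1+…+4 = 10; Σa = 4+1+2+2 = 9; disp = 10−9 = 1.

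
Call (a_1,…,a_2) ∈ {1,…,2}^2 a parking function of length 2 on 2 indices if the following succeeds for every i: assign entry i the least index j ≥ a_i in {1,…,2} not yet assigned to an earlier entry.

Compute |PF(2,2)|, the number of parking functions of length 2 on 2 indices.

3

Count = (2+1−2)·(2+1)^{2−1} = 1·3 = 3 (Konheim–Weiss)
Example (2,1) → sorted (1,2): b_i ≤ i ∀i, a PF.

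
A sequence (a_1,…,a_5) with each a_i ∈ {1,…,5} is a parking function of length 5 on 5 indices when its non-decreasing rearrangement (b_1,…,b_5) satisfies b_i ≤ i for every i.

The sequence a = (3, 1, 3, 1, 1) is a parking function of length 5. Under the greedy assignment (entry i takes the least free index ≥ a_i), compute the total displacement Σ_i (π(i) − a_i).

6

Σπ = 5·6/2 = 15 (π permutes [5]); Σa = 3+1+3+1+1 = 9; disp = 15−9 = 6.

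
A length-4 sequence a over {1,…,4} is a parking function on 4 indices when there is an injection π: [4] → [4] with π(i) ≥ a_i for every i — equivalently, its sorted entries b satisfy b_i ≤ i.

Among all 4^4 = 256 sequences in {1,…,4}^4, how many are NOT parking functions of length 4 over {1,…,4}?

131

Count = 1·5^3 = 1·125 = 125 (Pollak)
Check (3,3,1,3) → sorted (1,3,3,3): b_2=3>2, not a PF.
So 256 − 125 = 131 fail.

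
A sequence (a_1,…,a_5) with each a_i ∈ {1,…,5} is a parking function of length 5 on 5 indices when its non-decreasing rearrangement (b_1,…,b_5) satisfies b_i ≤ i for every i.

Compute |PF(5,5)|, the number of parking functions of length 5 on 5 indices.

|PF(5,5)| = (6−5)·6^(5−1) = 1 · 1296 = 1296 (Pollak)
Example (2,1,2,2,5) → sorted (1,2,2,2,5): b_i ≤ i ∀i, a PF.

1296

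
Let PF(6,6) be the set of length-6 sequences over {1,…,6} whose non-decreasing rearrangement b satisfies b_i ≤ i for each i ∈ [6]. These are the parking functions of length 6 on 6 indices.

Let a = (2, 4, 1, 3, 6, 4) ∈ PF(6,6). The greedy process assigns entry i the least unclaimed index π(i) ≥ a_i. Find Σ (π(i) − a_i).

1

Σπ = 6·7/2 = 21 (π permutes [6]); Σa = 2+4+1+3+6+4 = 20; disp = 21−20 = 1.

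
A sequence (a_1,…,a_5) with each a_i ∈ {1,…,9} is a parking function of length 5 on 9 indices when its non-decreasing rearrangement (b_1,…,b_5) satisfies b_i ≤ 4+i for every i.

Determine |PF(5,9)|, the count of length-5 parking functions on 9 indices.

#PF = (9−5+1)·(9+1)^(5−1) = 5×10000 = 50000 (Pollak)
E.g. (4,4,2,2,9) → sorted (2,2,4,4,9): b_i ≤ 4+i ∀i, a PF.

50000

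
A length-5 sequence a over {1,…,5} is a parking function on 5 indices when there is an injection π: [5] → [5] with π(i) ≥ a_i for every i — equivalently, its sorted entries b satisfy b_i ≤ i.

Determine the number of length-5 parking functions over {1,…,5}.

Count = (5+1−5)·(5+1)^{5−1} = 1·1296 = 1296 (Konheim–Weiss)
E.g. (1,5,4,1,2) → sorted (1,1,2,4,5): b_i ≤ i ∀i, a PF.

1296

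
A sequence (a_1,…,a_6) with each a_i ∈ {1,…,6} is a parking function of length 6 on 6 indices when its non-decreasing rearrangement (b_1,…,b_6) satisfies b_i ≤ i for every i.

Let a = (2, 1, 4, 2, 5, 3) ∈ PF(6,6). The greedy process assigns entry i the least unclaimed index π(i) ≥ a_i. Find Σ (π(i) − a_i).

4

Σπ = 21 ({1..6} each once); Σa = 2+1+4+2+5+3 = 17; disp = 21−17 = 4.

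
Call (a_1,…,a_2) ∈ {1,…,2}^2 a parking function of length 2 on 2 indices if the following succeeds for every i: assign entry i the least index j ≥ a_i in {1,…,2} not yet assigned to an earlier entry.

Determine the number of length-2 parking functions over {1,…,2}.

|PF| = 1·3^1 = 1×3 = 3
Example (1,2) → sorted (1,2): b_i ≤ i ∀i, a PF.

3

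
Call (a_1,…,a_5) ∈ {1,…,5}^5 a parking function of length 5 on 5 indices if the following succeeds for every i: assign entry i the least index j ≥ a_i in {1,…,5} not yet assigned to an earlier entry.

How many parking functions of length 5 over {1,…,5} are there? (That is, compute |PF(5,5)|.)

1296

|PF| = (5+1−5)·(5+1)^{5−1} = 1×1296 = 1296 (Pollak)
One tuple (3,4,1,2,1) → sorted (1,1,2,3,4): b_i ≤ i ∀i, a PF.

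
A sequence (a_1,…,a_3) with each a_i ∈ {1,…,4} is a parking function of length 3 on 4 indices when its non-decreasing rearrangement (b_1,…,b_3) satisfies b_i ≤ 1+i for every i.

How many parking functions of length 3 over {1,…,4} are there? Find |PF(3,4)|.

50

|PF| = (5−3)·5^(3−1) = 2×25 = 50 (Pollak)
E.g. (2,1,4) → sorted (1,2,4): b_i ≤ 1+i ∀i, a PF.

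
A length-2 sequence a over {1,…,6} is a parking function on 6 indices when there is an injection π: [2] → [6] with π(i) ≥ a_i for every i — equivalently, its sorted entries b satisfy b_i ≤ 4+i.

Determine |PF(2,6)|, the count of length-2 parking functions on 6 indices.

35

|PF| = (6−2+1)·(6+1)^(2−1) = 5 · 7 = 35
One tuple (5,3) → sorted (3,5): b_i ≤ 4+i ∀i, a PF.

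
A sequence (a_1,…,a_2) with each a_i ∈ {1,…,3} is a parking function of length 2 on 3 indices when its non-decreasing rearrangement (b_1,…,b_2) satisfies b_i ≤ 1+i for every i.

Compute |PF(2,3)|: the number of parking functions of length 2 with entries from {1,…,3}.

8

|PF(2,3)| = (4−2)·4^(2−1) = 2·4 = 8 (Pollak)
E.g. (2,3) → sorted (2,3): b_i ≤ 1+i ∀i, a PF.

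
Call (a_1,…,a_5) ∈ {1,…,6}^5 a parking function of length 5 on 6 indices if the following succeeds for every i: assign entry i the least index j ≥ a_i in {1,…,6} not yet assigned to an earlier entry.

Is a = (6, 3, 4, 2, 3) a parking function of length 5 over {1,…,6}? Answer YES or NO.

Order a: b = (2, 3, 3, 4, 6).
  b_1=2 ≤ 2
  b_2=3 ≤ 3
  b_3=3 ≤ 4
  b_4=4 ≤ 5
  b_5=6 ≤ 6
All bounds hold ⇒ YES

YES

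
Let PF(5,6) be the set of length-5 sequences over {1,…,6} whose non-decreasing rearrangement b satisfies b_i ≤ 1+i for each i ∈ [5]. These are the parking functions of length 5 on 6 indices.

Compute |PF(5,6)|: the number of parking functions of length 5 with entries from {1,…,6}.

|PF| = (6+1−5)·(6+1)^{5−1} = 2·2401 = 4802
One tuple (5,3,1,3,2) → sorted (1,2,3,3,5): b_i ≤ 1+i ∀i, a PF.

4802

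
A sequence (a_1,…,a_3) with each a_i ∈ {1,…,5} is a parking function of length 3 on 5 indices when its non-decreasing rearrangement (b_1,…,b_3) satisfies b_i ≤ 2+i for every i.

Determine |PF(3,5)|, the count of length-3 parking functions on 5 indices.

#PF = (5−3+1)·(5+1)^(3−1) = 3 · 36 = 108 (Pollak)
One tuple (3,5,3) → sorted (3,3,5): b_i ≤ 2+i ∀i, a PF.

108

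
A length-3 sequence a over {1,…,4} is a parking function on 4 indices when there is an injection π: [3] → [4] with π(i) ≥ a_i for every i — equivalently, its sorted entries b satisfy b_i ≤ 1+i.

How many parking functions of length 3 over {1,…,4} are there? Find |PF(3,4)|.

Count = 2·5^2 = 2·25 = 50 (Pollak)
Example (2,3,3) → sorted (2,3,3): b_i ≤ 1+i ∀i, a PF.

50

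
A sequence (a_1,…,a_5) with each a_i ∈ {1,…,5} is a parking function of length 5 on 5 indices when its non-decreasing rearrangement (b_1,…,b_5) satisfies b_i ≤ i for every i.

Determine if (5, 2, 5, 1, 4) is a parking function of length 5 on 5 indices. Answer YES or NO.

NO

Rearranged: b = (1, 2, 4, 5, 5).
  b_1=1 ≤ 1
  b_2=2 ≤ 2
  b_3=4 > 3
  fails at i=3 ⇒ NO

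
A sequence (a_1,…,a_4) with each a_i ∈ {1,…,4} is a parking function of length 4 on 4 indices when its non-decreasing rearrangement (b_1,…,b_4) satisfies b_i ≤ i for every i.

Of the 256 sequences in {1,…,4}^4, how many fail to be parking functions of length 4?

|PF| = (5−4)·5^(4−1) = 1 · 125 = 125 [KW]
E.g. (2,3,2,2) → sorted (2,2,2,3): b_1=2>1, not a PF.
Total 256; non-PF = 256−125 = 131

131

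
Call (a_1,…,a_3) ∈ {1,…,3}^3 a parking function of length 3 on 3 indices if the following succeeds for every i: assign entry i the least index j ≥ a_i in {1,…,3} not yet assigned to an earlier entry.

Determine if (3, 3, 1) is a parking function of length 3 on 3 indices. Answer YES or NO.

NO

Rearranged: b = (1, 3, 3).
  b_1=1 ≤ 1
  b_2=3 > 2
  fails at i=2 ⇒ NO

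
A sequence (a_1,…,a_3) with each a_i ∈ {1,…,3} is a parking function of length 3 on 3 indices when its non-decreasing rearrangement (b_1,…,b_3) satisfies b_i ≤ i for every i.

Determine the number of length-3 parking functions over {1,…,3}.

|PF(3,3)| = (3−3+1)·(3+1)^(3−1) = 1×16 = 16 (Konheim–Weiss)
Check (1,2,3) → sorted (1,2,3): b_i ≤ i ∀i, a PF.

16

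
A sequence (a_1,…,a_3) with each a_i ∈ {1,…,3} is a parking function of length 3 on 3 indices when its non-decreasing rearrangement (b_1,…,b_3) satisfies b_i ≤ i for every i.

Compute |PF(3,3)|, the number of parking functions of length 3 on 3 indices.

Count = (3+1−3)·(3+1)^{3−1} = 1 · 16 = 16
E.g. (3,2,1) → sorted (1,2,3): b_i ≤ i ∀i, a PF.

16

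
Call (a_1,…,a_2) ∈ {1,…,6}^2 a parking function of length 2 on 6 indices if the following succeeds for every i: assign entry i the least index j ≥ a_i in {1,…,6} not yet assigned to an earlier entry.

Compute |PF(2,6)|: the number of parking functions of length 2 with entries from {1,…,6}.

35

|PF(2,6)| = (7−2)·7^(2−1) = 5 · 7 = 35 [KW]
Check (4,1) → sorted (1,4): b_i ≤ 4+i ∀i, a PF.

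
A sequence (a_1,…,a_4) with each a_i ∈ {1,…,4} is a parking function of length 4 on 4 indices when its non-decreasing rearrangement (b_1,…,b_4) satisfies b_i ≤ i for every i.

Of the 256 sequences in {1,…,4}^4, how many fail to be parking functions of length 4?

131

|PF(4,4)| = (4−4+1)·(4+1)^(4−1) = 1×125 = 125 (Konheim–Weiss)
Example (4,1,4,2) → sorted (1,2,4,4): b_3=4>3, not a PF.
So 256 − 125 = 131 fail.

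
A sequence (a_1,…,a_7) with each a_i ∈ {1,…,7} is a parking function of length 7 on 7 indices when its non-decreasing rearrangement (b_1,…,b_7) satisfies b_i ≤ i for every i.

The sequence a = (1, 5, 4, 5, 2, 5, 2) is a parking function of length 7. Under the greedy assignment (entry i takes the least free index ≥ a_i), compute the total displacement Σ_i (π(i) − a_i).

4

Σπ = 7·8/2 = 28 (π permutes [7]); Σa = 1+5+4+5+2+5+2 = 24; disp = 28−24 = 4.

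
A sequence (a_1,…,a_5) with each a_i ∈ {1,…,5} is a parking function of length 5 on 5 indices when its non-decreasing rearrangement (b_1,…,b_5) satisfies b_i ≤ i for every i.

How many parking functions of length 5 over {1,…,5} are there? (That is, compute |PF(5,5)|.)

1296

|PF(5,5)| = 1·6^4 = 1×1296 = 1296 [KW]
One tuple (2,3,3,1,1) → sorted (1,1,2,3,3): b_i ≤ i ∀i, a PF.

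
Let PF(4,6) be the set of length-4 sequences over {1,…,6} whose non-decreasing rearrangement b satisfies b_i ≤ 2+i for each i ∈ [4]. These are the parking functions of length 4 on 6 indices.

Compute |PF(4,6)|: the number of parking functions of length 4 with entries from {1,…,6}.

#PF = (6−4+1)·(6+1)^(4−1) = 3·343 = 1029 (Konheim–Weiss)
Check (2,3,5,5) → sorted (2,3,5,5): b_i ≤ 2+i ∀i, a PF.

1029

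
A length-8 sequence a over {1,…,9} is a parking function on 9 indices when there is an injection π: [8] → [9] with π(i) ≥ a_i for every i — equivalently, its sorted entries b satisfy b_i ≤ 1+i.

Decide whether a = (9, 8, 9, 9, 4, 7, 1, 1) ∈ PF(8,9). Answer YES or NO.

Sorted: b = (1, 1, 4, 7, 8, 9, 9, 9).
  b_1=1 ≤ 2
  b_2=1 ≤ 3
  b_3=4 ≤ 4
  b_4=7 > 5
  fails at i=4 ⇒ NO

NO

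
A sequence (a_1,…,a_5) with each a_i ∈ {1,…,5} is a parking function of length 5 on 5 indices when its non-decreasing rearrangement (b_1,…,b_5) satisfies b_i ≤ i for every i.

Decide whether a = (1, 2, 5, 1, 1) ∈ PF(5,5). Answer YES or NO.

YES

Sorted: b = (1, 1, 1, 2, 5).
  b_1=1 ≤ 1
  b_2=1 ≤ 2
  b_3=1 ≤ 3
  b_4=2 ≤ 4
  b_5=5 ≤ 5
All bounds hold ⇒ YES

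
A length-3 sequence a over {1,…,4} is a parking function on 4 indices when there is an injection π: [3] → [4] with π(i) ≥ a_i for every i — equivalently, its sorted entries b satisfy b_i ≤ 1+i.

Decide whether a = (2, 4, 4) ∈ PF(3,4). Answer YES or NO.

NO

Rearranged: b = (2, 4, 4).
  b_1=2 ≤ 2
  b_2=4 > 3
  fails at i=2 ⇒ NO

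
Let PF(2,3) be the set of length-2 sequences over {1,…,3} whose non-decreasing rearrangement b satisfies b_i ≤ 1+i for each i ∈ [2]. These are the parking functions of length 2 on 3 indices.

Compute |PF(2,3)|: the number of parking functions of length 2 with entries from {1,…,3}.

Count = (3+1−2)·(3+1)^{2−1} = 2·4 = 8
One tuple (1,2) → sorted (1,2): b_i ≤ 1+i ∀i, a PF.

8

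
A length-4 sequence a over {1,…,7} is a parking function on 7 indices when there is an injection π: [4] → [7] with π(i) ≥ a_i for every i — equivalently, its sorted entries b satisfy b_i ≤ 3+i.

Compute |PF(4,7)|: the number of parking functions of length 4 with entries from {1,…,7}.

2048

|PF| = (7−4+1)·(7+1)^(4−1) = 4·512 = 2048 (Konheim–Weiss)
Example (6,5,2,5) → sorted (2,5,5,6): b_i ≤ 3+i ∀i, a PF.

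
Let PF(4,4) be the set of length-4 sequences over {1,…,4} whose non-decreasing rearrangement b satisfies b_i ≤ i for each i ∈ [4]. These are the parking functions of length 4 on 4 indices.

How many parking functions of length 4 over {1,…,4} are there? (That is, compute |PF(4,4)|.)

|PF(4,4)| = (4−4+1)·(4+1)^(4−1) = 1×125 = 125 (Konheim–Weiss)
Example (1,3,1,1) → sorted (1,1,1,3): b_i ≤ i ∀i, a PF.

125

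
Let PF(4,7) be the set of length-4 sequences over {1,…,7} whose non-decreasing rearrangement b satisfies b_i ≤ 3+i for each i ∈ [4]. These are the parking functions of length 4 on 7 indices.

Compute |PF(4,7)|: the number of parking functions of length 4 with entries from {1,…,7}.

|PF| = 4·8^3 = 4·512 = 2048 (Pollak)
Check (3,1,2,3) → sorted (1,2,3,3): b_i ≤ 3+i ∀i, a PF.

2048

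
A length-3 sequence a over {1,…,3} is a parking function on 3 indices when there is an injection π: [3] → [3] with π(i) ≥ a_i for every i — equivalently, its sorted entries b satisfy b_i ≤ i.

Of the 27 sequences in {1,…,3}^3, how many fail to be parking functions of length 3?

11

#PF = (3+1−3)·(3+1)^{3−1} = 1 · 16 = 16 (Konheim–Weiss)
Check (3,3,3) → sorted (3,3,3): b_1=3>1, not a PF.
3^3 − 16 = 27 − 16 = 11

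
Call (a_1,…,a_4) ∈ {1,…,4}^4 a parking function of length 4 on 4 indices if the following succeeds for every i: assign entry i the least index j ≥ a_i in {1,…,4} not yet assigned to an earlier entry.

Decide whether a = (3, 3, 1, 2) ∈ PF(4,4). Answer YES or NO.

Order a: b = (1, 2, 3, 3).
  b_1=1 ≤ 1
  b_2=2 ≤ 2
  b_3=3 ≤ 3
  b_4=3 ≤ 4
All bounds hold ⇒ YES

YES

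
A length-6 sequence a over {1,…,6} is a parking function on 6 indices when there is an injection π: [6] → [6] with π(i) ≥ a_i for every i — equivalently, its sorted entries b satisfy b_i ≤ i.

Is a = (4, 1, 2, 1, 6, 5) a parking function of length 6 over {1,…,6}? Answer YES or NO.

YES

Order a: b = (1, 1, 2, 4, 5, 6).
  b_1=1 ≤ 1
  b_2=1 ≤ 2
  b_3=2 ≤ 3
  b_4=4 ≤ 4
  b_5=5 ≤ 5
  b_6=6 ≤ 6
All bounds hold ⇒ YES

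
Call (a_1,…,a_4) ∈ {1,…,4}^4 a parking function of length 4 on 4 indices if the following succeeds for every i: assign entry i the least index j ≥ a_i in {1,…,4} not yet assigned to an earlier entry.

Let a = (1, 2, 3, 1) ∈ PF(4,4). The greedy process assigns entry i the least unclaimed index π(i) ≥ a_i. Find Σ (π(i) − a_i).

Σπ(i) = 1+…+4 = 10; Σa = 1+2+3+1 = 7; disp = 10−7 = 3.

3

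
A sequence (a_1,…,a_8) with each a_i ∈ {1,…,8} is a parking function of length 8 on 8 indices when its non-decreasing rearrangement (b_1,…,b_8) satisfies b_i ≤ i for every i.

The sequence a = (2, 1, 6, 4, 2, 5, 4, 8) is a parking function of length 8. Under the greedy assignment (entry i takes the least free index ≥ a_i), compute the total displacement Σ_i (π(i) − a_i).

Σπ = 8·9/2 = 36 (π permutes [8]); Σa = 2+1+6+4+2+5+4+8 = 32; disp = 36−32 = 4.

4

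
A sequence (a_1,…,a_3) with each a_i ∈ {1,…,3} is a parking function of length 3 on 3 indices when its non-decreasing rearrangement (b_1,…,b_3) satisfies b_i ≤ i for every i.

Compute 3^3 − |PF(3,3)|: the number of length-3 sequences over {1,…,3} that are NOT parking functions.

11

#PF = 1·4^2 = 1·16 = 16 [KW]
Check (2,3,3) → sorted (2,3,3): b_1=2>1, not a PF.
3^3 − 16 = 27 − 16 = 11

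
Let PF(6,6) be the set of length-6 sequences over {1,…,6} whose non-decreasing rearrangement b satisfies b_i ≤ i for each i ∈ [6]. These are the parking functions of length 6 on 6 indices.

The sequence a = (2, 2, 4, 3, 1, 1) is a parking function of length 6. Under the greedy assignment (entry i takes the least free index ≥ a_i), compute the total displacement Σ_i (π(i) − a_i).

8

Σπ = 21 ({1..6} each once); Σa = 2+2+4+3+1+1 = 13; disp = 21−13 = 8.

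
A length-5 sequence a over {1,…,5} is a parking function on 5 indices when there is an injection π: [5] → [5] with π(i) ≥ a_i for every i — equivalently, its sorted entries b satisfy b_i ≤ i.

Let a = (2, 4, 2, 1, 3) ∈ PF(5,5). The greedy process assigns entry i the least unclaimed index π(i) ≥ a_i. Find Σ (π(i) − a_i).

Σπ = 15 ({1..5} each once); Σa = 2+4+2+1+3 = 12; disp = 15−12 = 3.

3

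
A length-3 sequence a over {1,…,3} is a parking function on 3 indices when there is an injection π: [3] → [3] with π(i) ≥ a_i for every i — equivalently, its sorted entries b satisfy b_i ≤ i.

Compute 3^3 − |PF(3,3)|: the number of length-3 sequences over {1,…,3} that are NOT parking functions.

#PF = (3+1−3)·(3+1)^{3−1} = 1 · 16 = 16 [KW]
Example (3,3,3) → sorted (3,3,3): b_1=3>1, not a PF.
So 27 − 16 = 11 fail.

11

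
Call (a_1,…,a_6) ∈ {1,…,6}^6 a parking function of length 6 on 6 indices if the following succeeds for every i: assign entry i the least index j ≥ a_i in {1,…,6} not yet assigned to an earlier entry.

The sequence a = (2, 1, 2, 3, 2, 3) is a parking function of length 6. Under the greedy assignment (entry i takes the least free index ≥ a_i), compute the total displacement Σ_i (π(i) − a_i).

Σπ = 21 ({1..6} each once); Σa = 2+1+2+3+2+3 = 13; disp = 21−13 = 8.

8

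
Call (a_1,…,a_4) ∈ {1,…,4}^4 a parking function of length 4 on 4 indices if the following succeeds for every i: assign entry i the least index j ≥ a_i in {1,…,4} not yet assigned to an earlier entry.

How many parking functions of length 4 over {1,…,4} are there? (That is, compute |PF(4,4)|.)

125

|PF| = 1·5^3 = 1·125 = 125 (Pollak)
E.g. (2,2,4,1) → sorted (1,2,2,4): b_i ≤ i ∀i, a PF.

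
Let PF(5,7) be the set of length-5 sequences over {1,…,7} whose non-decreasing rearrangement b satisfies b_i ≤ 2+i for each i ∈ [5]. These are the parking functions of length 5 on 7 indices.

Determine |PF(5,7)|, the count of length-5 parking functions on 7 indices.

12288

|PF| = (7−5+1)·(7+1)^(5−1) = 3·4096 = 12288
Example (3,3,6,1,2) → sorted (1,2,3,3,6): b_i ≤ 2+i ∀i, a PF.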